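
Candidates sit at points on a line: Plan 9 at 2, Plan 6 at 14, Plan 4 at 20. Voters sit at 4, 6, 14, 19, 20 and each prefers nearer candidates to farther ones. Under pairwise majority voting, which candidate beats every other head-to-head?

With single-peaked preferences on a line, the Condorcet winner is the candidate closest to the median voter.
The median voter (position 14) is closest to Plan 6 at 14.
Check: Plan 6 vs Plan 4 — voters closer to Plan 6: 3 of 5.

Plan 6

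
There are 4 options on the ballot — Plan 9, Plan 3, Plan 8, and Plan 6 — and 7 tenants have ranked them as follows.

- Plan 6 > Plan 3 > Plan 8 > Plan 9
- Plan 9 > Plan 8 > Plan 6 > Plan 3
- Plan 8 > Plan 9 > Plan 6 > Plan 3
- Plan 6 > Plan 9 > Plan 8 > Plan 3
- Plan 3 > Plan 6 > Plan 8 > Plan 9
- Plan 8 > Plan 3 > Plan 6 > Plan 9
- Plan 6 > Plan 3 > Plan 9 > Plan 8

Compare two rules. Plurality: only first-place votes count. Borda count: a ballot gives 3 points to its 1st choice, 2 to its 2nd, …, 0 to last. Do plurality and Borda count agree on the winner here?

Yes

Plurality first-place counts: Plan 9 1, Plan 3 1, Plan 8 2, Plan 6 3 → Plan 6.
Borda totals: Plan 9 8, Plan 3 9, Plan 8 11, Plan 6 14 → Plan 6.
The two rules agree on Plan 6.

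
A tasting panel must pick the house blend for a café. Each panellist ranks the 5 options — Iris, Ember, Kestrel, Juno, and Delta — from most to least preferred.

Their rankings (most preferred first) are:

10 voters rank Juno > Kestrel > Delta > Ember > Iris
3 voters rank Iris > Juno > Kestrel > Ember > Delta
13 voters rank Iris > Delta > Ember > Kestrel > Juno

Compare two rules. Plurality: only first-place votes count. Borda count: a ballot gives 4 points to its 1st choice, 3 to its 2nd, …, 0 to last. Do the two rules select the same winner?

Yes

Plurality first-place counts: Iris 16, Ember 0, Kestrel 0, Juno 10, Delta 0 → Iris.
Borda totals: Iris 64, Ember 39, Kestrel 49, Juno 49, Delta 59 → Iris.
The two rules agree on Iris.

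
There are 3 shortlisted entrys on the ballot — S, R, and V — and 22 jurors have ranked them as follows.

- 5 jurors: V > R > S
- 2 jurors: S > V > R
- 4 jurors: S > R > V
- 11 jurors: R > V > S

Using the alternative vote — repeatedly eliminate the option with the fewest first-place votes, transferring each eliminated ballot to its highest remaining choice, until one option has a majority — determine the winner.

R

Round 1: R 11, S 6, V 5. V has the fewest and is eliminated.
Round 2: R 16, S 6. R has a majority.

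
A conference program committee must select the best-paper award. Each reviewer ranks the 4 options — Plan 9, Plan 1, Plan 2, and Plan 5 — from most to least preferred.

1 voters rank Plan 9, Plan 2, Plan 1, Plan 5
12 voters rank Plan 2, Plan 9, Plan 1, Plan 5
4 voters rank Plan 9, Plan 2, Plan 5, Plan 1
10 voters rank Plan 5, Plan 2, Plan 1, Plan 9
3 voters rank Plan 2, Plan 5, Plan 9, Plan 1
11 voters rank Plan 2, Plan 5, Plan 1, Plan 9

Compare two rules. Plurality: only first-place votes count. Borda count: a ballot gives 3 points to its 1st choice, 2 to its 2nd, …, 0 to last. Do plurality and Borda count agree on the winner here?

Yes

Plurality first-place counts: Plan 9 5, Plan 1 0, Plan 2 26, Plan 5 10 → Plan 2.
Borda totals: Plan 9 42, Plan 1 34, Plan 2 108, Plan 5 62 → Plan 2.
The two rules agree on Plan 2.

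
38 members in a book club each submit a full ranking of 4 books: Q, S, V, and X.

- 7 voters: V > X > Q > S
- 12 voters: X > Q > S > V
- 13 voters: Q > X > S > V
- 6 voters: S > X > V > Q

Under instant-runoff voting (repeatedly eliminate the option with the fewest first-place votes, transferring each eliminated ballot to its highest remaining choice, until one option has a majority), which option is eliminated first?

Round 1: Q 13, X 12, V 7, S 6. S has the fewest and is eliminated.
Round 2: X 18, Q 13, V 7. V has the fewest and is eliminated.
Round 3: X 25, Q 13. X has a majority.

S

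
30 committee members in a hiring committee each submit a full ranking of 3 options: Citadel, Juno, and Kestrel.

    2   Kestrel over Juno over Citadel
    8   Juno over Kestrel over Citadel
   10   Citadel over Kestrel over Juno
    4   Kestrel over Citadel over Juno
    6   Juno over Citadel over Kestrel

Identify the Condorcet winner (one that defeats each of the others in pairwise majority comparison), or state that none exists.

Head-to-head results (30 voters total):
Citadel vs Juno: Juno wins 16–14.
Citadel vs Kestrel: Citadel wins 16–14.
Juno vs Kestrel: Kestrel wins 16–14.
No candidate beats all others: Citadel beats Kestrel beats Juno beats Citadel, a majority cycle.

No Condorcet winner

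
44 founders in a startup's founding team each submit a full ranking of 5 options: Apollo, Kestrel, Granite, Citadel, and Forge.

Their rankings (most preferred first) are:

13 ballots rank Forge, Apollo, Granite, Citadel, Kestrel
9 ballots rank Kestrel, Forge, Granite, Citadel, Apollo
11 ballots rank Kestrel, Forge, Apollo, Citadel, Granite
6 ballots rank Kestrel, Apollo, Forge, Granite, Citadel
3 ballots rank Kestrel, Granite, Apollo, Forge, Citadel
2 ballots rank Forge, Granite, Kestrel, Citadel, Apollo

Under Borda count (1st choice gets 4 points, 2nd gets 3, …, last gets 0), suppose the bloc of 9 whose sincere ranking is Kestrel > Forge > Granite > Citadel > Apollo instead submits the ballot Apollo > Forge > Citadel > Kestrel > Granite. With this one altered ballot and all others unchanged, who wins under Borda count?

Borda totals with the altered ballot: Apollo 121, Kestrel 93, Granite 47, Citadel 44, Forge 135.
The winner is unchanged: still Forge.

Forge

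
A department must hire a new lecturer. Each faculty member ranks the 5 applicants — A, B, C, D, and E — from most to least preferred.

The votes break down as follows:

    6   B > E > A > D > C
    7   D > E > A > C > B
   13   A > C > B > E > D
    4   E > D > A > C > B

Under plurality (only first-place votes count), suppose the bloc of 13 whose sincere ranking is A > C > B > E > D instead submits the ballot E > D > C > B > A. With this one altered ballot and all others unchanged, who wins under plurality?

First-place totals with the altered ballot: A 0, B 6, C 0, D 7, E 17.
The switch changes the winner from A to E.

E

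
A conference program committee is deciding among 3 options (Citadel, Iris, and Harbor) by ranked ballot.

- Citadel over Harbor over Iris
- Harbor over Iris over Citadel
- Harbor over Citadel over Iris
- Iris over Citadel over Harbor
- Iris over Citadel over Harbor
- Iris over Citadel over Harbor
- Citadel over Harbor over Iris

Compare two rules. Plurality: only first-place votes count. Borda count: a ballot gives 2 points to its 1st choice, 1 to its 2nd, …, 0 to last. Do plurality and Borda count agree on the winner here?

No

Plurality first-place counts: Citadel 2, Iris 3, Harbor 2 → Iris.
Borda totals: Citadel 8, Iris 7, Harbor 6 → Citadel.
The two rules disagree: plurality picks Iris, Borda picks Citadel.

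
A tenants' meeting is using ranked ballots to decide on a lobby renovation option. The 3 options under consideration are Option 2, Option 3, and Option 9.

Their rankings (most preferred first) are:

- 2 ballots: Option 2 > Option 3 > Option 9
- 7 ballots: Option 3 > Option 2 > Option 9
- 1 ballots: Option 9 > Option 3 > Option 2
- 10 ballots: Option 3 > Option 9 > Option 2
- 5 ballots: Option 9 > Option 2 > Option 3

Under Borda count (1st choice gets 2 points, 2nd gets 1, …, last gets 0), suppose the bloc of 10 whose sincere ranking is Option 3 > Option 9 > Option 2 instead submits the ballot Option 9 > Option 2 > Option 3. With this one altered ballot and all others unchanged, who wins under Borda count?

Borda totals with the altered ballot: Option 2 26, Option 3 17, Option 9 32.
The switch changes the winner from Option 3 to Option 9.

Option 9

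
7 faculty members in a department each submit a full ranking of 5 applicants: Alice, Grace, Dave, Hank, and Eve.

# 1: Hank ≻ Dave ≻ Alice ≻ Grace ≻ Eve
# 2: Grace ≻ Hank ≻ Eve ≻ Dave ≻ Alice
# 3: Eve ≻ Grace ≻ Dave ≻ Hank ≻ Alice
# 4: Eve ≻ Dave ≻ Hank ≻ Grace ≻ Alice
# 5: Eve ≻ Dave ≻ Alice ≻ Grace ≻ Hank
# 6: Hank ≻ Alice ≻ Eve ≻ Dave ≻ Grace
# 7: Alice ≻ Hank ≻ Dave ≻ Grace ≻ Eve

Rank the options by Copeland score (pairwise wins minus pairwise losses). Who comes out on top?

Hank

Pairwise results:
  Alice vs Grace: Alice wins 4–3.
  Alice vs Dave: Dave wins 5–2.
  Alice vs Hank: Hank wins 5–2.
  Alice vs Eve: Eve wins 4–3.
  Grace vs Dave: Dave wins 5–2.
  Grace vs Hank: Hank wins 4–3.
  Grace vs Eve: Eve wins 4–3.
  Dave vs Hank: Hank wins 4–3.
  Dave vs Eve: Eve wins 5–2.
  Hank vs Eve: Hank wins 4–3.
Copeland scores (wins − losses):
  Alice: 1 − 3 = -2
  Grace: 0 − 4 = -4
  Dave: 2 − 2 = 0
  Hank: 4 − 0 = 4
  Eve: 3 − 1 = 2
Hank has the best Copeland score.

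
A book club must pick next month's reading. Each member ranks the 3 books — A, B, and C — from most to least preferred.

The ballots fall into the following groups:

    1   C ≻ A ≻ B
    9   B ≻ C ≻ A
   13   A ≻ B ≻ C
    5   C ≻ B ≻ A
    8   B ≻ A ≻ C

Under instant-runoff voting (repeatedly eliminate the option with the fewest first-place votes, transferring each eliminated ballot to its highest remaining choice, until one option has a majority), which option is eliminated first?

Round 1: B 17, A 13, C 6. C has the fewest and is eliminated.
Round 2: B 22, A 14. B has a majority.

C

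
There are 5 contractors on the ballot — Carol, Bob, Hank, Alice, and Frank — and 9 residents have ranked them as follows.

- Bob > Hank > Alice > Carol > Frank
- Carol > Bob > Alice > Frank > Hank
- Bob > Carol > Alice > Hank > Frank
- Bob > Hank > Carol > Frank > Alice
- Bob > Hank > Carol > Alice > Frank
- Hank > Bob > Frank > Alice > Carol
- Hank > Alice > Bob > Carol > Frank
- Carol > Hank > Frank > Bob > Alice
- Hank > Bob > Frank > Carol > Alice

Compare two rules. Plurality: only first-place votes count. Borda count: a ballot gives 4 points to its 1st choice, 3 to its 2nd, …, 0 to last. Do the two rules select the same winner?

Yes

Plurality first-place counts: Carol 2, Bob 4, Hank 3, Alice 0, Frank 0 → Bob.
Borda totals: Carol 18, Bob 28, Hank 25, Alice 11, Frank 8 → Bob.
The two rules agree on Bob.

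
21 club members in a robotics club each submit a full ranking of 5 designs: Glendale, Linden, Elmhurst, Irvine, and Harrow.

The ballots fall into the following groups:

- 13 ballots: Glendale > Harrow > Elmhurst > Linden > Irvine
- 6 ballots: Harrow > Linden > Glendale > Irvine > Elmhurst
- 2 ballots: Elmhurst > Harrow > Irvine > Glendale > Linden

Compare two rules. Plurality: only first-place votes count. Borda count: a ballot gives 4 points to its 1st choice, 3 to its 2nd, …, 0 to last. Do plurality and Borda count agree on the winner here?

No

Plurality first-place counts: Glendale 13, Linden 0, Elmhurst 2, Irvine 0, Harrow 6 → Glendale.
Borda totals: Glendale 66, Linden 31, Elmhurst 34, Irvine 10, Harrow 69 → Harrow.
The two rules disagree: plurality picks Glendale, Borda picks Harrow.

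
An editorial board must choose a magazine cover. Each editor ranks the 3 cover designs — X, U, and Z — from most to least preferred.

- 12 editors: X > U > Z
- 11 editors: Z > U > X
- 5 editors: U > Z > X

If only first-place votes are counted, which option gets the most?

X

First-place vote totals:
  X: 12
  U: 5
  Z: 11
X has the most first-place votes.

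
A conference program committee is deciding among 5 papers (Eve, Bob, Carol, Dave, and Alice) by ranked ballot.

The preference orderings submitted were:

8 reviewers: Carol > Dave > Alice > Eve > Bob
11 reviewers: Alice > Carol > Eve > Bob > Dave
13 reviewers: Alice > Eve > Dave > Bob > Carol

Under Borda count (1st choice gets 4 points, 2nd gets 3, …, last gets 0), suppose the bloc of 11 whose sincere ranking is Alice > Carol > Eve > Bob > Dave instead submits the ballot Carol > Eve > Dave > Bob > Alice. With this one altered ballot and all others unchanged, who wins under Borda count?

Borda totals with the altered ballot: Eve 80, Bob 24, Carol 76, Dave 72, Alice 68.
The switch changes the winner from Alice to Eve.

Eve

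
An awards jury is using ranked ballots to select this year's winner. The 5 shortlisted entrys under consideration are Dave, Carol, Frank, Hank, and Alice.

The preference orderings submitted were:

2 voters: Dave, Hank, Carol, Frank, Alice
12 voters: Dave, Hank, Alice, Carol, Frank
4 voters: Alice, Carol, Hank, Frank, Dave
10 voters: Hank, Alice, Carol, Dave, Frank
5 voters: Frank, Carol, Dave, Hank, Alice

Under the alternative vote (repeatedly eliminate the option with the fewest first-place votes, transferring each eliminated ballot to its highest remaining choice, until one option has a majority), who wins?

Round 1: Dave 14, Hank 10, Frank 5, Alice 4, Carol 0. Carol has the fewest and is eliminated.
Round 2: Dave 14, Hank 10, Frank 5, Alice 4. Alice has the fewest and is eliminated.
Round 3: Dave 14, Hank 14, Frank 5. Frank has the fewest and is eliminated.
Round 4: Dave 19, Hank 14. Dave has a majority.

Dave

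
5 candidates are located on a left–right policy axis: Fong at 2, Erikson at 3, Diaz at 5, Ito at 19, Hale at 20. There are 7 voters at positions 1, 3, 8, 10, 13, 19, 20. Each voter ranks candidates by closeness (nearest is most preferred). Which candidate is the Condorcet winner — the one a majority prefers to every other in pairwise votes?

With single-peaked preferences on a line, the Condorcet winner is the candidate closest to the median voter.
The median voter (position 10) is closest to Diaz at 5.
Check: Diaz vs Hale — voters closer to Diaz: 4 of 7.

Diaz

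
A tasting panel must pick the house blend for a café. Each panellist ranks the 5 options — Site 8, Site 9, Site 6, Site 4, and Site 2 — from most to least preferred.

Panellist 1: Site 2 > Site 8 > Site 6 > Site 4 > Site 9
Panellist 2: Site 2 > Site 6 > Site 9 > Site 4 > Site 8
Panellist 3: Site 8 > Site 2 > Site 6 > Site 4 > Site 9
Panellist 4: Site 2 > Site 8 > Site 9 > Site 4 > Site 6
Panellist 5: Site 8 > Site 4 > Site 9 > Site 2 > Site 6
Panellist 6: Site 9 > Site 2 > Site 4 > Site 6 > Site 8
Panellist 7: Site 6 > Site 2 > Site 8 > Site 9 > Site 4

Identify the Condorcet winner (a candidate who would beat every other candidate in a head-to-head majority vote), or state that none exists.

Site 2

Head-to-head results (7 voters total):
Site 8 vs Site 9: Site 8 wins 5–2.
Site 8 vs Site 6: Site 8 wins 4–3.
Site 8 vs Site 4: Site 8 wins 5–2.
Site 8 vs Site 2: Site 2 wins 5–2.
Site 9 vs Site 6: Site 6 wins 4–3.
Site 9 vs Site 4: Site 9 wins 4–3.
Site 9 vs Site 2: Site 2 wins 5–2.
Site 6 vs Site 4: Site 6 wins 4–3.
Site 6 vs Site 2: Site 2 wins 6–1.
Site 4 vs Site 2: Site 2 wins 6–1.
Site 2 beats each rival — Site 8 (5–2), Site 9 (5–2), Site 6 (6–1), Site 4 (6–1) — so Site 2 is the Condorcet winner.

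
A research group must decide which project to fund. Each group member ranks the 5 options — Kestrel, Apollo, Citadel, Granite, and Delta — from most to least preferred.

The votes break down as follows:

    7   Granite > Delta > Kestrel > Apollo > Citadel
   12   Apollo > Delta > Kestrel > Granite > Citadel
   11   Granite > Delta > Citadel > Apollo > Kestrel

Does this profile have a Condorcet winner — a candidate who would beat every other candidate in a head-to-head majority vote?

Head-to-head results (30 voters total):
Kestrel vs Apollo: Apollo wins 23–7.
Kestrel vs Citadel: Kestrel wins 19–11.
Kestrel vs Granite: Granite wins 18–12.
Kestrel vs Delta: Delta wins 30–0.
Apollo vs Citadel: Apollo wins 19–11.
Apollo vs Granite: Granite wins 18–12.
Apollo vs Delta: Delta wins 18–12.
Citadel vs Granite: Granite wins 30–0.
Citadel vs Delta: Delta wins 30–0.
Granite vs Delta: Granite wins 18–12.
Granite beats each rival — Kestrel (18–12), Apollo (18–12), Citadel (30–0), Delta (18–12) — so Granite is the Condorcet winner.

Yes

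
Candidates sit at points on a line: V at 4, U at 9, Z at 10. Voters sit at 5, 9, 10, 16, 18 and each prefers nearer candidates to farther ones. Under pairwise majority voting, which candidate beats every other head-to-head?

Z

With single-peaked preferences on a line, the Condorcet winner is the candidate closest to the median voter.
The median voter (position 10) is closest to Z at 10.
Check: Z vs V — voters closer to Z: 4 of 5.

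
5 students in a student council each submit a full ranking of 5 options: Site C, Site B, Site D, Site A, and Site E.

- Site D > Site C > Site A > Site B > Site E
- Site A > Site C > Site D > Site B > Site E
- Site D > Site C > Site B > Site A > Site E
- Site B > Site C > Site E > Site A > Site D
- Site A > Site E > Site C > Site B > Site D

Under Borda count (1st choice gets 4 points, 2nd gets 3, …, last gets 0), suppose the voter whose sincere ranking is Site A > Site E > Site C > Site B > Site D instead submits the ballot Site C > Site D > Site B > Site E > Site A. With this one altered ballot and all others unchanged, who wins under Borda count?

Site C

Borda totals with the altered ballot: Site C 16, Site B 10, Site D 13, Site A 8, Site E 3.
The winner is unchanged: still Site C.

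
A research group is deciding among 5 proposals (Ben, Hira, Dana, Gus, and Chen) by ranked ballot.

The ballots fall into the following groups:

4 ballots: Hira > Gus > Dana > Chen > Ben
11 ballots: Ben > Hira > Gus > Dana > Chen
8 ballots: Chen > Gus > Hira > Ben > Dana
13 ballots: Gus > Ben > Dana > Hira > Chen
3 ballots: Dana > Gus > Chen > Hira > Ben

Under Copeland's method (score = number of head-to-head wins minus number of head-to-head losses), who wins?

Gus

Pairwise results:
  Ben vs Hira: Ben wins 24–15.
  Ben vs Dana: Ben wins 32–7.
  Ben vs Gus: Gus wins 28–11.
  Ben vs Chen: Ben wins 24–15.
  Hira vs Dana: Hira wins 23–16.
  Hira vs Gus: Gus wins 24–15.
  Hira vs Chen: Hira wins 28–11.
  Dana vs Gus: Gus wins 36–3.
  Dana vs Chen: Dana wins 31–8.
  Gus vs Chen: Gus wins 31–8.
Copeland scores (wins − losses):
  Ben: 3 − 1 = 2
  Hira: 2 − 2 = 0
  Dana: 1 − 3 = -2
  Gus: 4 − 0 = 4
  Chen: 0 − 4 = -4
Gus has the best Copeland score.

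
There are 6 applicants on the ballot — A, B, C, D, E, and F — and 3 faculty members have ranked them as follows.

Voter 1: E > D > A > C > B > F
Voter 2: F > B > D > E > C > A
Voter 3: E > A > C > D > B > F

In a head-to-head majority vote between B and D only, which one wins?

Ballots ranking B above D: 1.
Ballots ranking D above B: 2.
D wins the head-to-head, 2–1.

D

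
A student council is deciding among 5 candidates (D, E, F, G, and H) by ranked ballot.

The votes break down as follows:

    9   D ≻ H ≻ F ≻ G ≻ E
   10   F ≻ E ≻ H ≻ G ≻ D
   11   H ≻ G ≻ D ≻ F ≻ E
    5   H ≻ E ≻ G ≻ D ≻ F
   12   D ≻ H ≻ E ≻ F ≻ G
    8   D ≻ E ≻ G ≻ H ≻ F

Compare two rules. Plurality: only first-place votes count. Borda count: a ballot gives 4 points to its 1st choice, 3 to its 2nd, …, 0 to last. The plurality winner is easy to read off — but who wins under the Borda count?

Plurality first-place counts: D 29, E 0, F 10, G 0, H 16 → D.
Borda totals: D 143, E 93, F 81, G 78, H 155 → H.

H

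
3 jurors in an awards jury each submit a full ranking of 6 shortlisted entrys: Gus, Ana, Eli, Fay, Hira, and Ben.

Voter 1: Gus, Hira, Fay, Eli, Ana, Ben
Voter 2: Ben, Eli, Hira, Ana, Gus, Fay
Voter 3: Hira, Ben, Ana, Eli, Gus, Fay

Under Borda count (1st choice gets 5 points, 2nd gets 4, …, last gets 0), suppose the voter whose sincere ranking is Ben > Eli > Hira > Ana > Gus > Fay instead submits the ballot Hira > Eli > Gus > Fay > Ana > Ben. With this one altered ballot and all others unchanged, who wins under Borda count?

Borda totals with the altered ballot: Gus 9, Ana 5, Eli 8, Fay 5, Hira 14, Ben 4.
The winner is unchanged: still Hira.

Hira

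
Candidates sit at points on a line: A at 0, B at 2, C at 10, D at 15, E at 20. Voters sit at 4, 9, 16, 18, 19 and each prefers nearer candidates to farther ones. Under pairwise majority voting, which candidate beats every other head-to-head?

D

With single-peaked preferences on a line, the Condorcet winner is the candidate closest to the median voter.
The median voter (position 16) is closest to D at 15.
Check: D vs A — voters closer to D: 4 of 5.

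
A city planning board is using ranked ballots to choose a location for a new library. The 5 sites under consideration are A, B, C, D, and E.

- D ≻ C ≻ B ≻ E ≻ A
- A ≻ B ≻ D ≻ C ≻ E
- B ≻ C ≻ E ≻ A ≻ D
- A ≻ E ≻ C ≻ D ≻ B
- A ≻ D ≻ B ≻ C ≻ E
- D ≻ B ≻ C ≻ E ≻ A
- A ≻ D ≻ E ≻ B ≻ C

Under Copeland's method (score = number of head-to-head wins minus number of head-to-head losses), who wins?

A

Pairwise results:
  A vs B: A wins 4–3.
  A vs C: A wins 4–3.
  A vs D: A wins 5–2.
  A vs E: A wins 4–3.
  B vs C: B wins 5–2.
  B vs D: D wins 5–2.
  B vs E: B wins 5–2.
  C vs D: D wins 5–2.
  C vs E: C wins 5–2.
  D vs E: D wins 5–2.
Copeland scores (wins − losses):
  A: 4 − 0 = 4
  B: 2 − 2 = 0
  C: 1 − 3 = -2
  D: 3 − 1 = 2
  E: 0 − 4 = -4
A has the best Copeland score.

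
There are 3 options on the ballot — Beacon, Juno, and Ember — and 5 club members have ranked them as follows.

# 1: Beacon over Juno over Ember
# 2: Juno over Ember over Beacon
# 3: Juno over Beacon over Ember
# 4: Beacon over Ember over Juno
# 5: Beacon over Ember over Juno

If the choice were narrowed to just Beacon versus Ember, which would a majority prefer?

Beacon

Ballots ranking Beacon above Ember: 4.
Ballots ranking Ember above Beacon: 1.
Beacon wins the head-to-head, 4–1.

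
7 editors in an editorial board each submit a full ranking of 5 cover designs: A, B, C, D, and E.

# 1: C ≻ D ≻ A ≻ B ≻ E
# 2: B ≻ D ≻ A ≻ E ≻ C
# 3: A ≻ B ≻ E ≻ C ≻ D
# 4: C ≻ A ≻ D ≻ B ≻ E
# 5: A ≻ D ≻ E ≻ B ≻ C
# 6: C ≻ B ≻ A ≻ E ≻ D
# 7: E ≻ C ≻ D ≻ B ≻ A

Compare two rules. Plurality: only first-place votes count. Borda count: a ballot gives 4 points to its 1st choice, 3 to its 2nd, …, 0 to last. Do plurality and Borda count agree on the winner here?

Plurality first-place counts: A 2, B 1, C 3, D 0, E 1 → C.
Borda totals: A 17, B 14, C 16, D 13, E 10 → A.
The two rules disagree: plurality picks C, Borda picks A.

No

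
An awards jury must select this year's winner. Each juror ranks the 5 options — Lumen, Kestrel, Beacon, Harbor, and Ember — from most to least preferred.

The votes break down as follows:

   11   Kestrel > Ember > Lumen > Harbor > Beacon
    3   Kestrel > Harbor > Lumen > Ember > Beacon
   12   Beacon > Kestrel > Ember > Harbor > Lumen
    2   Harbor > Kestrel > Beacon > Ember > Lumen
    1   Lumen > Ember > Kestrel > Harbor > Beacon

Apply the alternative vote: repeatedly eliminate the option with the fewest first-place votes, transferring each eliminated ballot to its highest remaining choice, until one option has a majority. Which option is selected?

Round 1: Kestrel 14, Beacon 12, Harbor 2, Lumen 1, Ember 0. Ember has the fewest and is eliminated.
Round 2: Kestrel 14, Beacon 12, Harbor 2, Lumen 1. Lumen has the fewest and is eliminated.
Round 3: Kestrel 15, Beacon 12, Harbor 2. Kestrel has a majority.

Kestrel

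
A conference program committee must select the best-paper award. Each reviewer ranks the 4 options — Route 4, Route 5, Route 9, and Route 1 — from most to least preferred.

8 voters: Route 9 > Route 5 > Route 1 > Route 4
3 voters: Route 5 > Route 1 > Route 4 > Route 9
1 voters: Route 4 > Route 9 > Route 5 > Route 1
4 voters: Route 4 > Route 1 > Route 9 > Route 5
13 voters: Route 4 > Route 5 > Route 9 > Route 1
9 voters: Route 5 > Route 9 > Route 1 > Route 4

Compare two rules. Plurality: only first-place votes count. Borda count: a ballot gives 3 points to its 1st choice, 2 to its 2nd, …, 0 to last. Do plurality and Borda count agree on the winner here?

Plurality first-place counts: Route 4 18, Route 5 12, Route 9 8, Route 1 0 → Route 4.
Borda totals: Route 4 57, Route 5 79, Route 9 61, Route 1 31 → Route 5.
The two rules disagree: plurality picks Route 4, Borda picks Route 5.

No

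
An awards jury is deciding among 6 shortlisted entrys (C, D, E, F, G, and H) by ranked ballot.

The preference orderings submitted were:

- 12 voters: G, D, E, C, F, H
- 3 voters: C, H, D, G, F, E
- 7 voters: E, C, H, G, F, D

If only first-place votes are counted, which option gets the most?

G

First-place vote totals:
  C: 3
  D: 0
  E: 7
  F: 0
  G: 12
  H: 0
G has the most first-place votes.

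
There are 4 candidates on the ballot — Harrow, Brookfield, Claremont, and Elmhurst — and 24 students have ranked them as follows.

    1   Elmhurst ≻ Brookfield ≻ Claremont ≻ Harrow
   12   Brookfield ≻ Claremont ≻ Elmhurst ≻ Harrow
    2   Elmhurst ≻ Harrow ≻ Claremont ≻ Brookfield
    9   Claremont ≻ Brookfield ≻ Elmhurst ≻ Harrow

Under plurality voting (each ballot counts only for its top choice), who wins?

First-place vote totals:
  Harrow: 0
  Brookfield: 12
  Claremont: 9
  Elmhurst: 3
Brookfield has the most first-place votes.

Brookfield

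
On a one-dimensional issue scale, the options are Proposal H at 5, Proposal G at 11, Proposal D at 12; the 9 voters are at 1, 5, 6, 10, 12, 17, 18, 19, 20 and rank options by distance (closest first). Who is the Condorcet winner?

With single-peaked preferences on a line, the Condorcet winner is the candidate closest to the median voter.
The median voter (position 12) is closest to Proposal D at 12.
Check: Proposal D vs Proposal G — voters closer to Proposal D: 5 of 9.

Proposal D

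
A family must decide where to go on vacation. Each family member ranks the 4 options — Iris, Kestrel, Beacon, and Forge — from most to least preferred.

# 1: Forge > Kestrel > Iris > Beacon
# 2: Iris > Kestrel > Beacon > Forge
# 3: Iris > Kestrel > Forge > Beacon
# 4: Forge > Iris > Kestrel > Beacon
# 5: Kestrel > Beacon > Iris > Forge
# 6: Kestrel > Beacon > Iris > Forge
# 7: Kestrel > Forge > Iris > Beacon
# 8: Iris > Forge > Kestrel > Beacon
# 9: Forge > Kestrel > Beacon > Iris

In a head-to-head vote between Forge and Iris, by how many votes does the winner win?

1

Ballots ranking Forge above Iris: 4.
Ballots ranking Iris above Forge: 5.
Iris wins 5–4, a margin of 1.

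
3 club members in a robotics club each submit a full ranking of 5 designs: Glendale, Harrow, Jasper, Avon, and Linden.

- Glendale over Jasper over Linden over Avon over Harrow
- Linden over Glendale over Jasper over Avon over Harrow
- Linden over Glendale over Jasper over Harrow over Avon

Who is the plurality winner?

First-place vote totals:
  Glendale: 1
  Harrow: 0
  Jasper: 0
  Avon: 0
  Linden: 2
Linden has the most first-place votes.

Linden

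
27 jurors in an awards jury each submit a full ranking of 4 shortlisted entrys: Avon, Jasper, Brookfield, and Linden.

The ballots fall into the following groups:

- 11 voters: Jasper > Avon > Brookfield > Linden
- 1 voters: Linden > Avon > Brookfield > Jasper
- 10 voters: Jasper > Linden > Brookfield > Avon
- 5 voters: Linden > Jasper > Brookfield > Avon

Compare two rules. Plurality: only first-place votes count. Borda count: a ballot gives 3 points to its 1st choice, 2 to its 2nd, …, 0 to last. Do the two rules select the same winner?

Plurality first-place counts: Avon 0, Jasper 21, Brookfield 0, Linden 6 → Jasper.
Borda totals: Avon 24, Jasper 73, Brookfield 27, Linden 38 → Jasper.
The two rules agree on Jasper.

Yes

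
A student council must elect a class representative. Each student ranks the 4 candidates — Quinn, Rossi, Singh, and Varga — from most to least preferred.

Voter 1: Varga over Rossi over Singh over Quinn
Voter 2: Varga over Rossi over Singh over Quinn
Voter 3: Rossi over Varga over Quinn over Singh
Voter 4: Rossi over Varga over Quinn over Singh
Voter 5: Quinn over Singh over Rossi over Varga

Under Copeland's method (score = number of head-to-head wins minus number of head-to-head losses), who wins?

Pairwise results:
  Quinn vs Rossi: Rossi wins 4–1.
  Quinn vs Singh: Quinn wins 3–2.
  Quinn vs Varga: Varga wins 4–1.
  Rossi vs Singh: Rossi wins 4–1.
  Rossi vs Varga: Rossi wins 3–2.
  Singh vs Varga: Varga wins 4–1.
Copeland scores (wins − losses):
  Quinn: 1 − 2 = -1
  Rossi: 3 − 0 = 3
  Singh: 0 − 3 = -3
  Varga: 2 − 1 = 1
Rossi has the best Copeland score.

Rossi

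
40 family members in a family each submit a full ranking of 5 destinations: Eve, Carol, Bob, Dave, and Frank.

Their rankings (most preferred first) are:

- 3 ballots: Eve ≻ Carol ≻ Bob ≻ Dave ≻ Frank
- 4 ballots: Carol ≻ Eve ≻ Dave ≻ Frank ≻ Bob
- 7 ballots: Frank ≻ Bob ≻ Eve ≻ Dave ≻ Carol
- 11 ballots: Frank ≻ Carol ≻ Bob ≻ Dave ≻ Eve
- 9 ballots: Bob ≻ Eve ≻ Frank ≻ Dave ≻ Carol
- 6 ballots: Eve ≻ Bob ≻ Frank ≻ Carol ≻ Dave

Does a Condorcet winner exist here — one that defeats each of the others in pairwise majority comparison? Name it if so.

Head-to-head results (40 voters total):
Eve vs Carol: Eve wins 25–15.
Eve vs Bob: Bob wins 27–13.
Eve vs Dave: Eve wins 29–11.
Eve vs Frank: Eve wins 22–18.
Carol vs Bob: Bob wins 22–18.
Carol vs Dave: Carol wins 24–16.
Carol vs Frank: Frank wins 33–7.
Bob vs Dave: Bob wins 36–4.
Bob vs Frank: Frank wins 22–18.
Dave vs Frank: Frank wins 33–7.
No candidate beats all others: Eve beats Frank beats Bob beats Eve, a majority cycle.

None — there is no Condorcet winner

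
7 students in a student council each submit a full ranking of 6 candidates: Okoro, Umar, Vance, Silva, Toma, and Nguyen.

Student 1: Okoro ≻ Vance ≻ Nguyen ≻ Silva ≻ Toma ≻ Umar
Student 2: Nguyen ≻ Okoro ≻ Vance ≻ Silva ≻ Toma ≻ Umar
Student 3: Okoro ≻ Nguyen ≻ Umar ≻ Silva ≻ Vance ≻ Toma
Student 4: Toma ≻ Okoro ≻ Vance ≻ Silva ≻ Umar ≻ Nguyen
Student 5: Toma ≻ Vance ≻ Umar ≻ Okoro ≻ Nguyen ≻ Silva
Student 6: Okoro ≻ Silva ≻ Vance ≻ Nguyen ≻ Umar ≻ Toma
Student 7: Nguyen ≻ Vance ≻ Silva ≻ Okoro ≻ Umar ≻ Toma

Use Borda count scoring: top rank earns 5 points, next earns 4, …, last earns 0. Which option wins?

Okoro

Borda scores:
  Okoro: 5 + 4 + 5 + 4 + 2 + 5 + 2 = 27
  Umar: 0 + 0 + 3 + 1 + 3 + 1 + 1 = 9
  Vance: 4 + 3 + 1 + 3 + 4 + 3 + 4 = 22
  Silva: 2 + 2 + 2 + 2 + 0 + 4 + 3 = 15
  Toma: 1 + 1 + 0 + 5 + 5 + 0 + 0 = 12
  Nguyen: 3 + 5 + 4 + 0 + 1 + 2 + 5 = 20
Okoro has the highest total.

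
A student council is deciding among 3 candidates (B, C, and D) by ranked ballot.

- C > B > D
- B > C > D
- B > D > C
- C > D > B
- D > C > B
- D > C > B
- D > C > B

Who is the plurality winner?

D

First-place vote totals:
  B: 2
  C: 2
  D: 3
D has the most first-place votes.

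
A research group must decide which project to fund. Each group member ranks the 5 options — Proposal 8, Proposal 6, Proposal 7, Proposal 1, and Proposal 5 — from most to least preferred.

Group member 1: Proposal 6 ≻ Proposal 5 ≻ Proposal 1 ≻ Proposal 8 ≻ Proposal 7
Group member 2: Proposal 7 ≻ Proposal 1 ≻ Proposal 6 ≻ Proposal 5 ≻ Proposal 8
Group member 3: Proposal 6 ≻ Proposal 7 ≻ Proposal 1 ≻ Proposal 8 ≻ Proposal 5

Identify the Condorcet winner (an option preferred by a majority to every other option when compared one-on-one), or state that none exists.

Head-to-head results (3 voters total):
Proposal 8 vs Proposal 6: Proposal 6 wins 3–0.
Proposal 8 vs Proposal 7: Proposal 7 wins 2–1.
Proposal 8 vs Proposal 1: Proposal 1 wins 3–0.
Proposal 8 vs Proposal 5: Proposal 5 wins 2–1.
Proposal 6 vs Proposal 7: Proposal 6 wins 2–1.
Proposal 6 vs Proposal 1: Proposal 6 wins 2–1.
Proposal 6 vs Proposal 5: Proposal 6 wins 3–0.
Proposal 7 vs Proposal 1: Proposal 7 wins 2–1.
Proposal 7 vs Proposal 5: Proposal 7 wins 2–1.
Proposal 1 vs Proposal 5: Proposal 1 wins 2–1.
Proposal 6 beats each rival — Proposal 8 (3–0), Proposal 7 (2–1), Proposal 1 (2–1), Proposal 5 (3–0) — so Proposal 6 is the Condorcet winner.

Proposal 6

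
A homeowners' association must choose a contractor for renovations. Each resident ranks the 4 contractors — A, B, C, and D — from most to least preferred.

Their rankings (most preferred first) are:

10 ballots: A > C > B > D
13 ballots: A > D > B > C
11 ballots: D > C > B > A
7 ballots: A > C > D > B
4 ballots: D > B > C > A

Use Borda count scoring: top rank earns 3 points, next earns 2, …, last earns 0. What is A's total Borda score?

Borda scores:
  A: 10·3 + 13·3 + 11·0 + 7·3 + 4·0 = 90
  B: 10·1 + 13·1 + 11·1 + 7·0 + 4·2 = 42
  C: 10·2 + 13·0 + 11·2 + 7·2 + 4·1 = 60
  D: 10·0 + 13·2 + 11·3 + 7·1 + 4·3 = 78

90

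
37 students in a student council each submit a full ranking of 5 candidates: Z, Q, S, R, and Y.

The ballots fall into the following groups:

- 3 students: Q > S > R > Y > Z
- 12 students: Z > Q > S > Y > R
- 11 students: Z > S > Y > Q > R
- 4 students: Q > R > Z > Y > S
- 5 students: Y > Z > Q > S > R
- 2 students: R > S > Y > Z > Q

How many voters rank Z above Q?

30

Ballots ranking Z above Q: 12+11+5+2 = 30.
Ballots ranking Q above Z: 3+4 = 7.
So 30 of 37 voters prefer Z to Q.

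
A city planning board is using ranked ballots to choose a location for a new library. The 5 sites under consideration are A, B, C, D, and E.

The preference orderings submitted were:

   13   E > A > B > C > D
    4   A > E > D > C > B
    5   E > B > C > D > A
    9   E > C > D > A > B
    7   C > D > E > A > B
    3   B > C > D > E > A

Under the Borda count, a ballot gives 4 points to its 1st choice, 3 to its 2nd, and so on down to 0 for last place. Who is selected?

Borda scores:
  A: 13·3 + 4·4 + 5·0 + 9·1 + 7·1 + 3·0 = 71
  B: 13·2 + 4·0 + 5·3 + 9·0 + 7·0 + 3·4 = 53
  C: 13·1 + 4·1 + 5·2 + 9·3 + 7·4 + 3·3 = 91
  D: 13·0 + 4·2 + 5·1 + 9·2 + 7·3 + 3·2 = 58
  E: 13·4 + 4·3 + 5·4 + 9·4 + 7·2 + 3·1 = 137
E has the highest total.

E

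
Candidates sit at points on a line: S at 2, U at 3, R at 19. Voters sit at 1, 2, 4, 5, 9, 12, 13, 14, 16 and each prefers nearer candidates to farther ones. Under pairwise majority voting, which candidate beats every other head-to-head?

With single-peaked preferences on a line, the Condorcet winner is the candidate closest to the median voter.
The median voter (position 9) is closest to U at 3.
Check: U vs S — voters closer to U: 7 of 9.

U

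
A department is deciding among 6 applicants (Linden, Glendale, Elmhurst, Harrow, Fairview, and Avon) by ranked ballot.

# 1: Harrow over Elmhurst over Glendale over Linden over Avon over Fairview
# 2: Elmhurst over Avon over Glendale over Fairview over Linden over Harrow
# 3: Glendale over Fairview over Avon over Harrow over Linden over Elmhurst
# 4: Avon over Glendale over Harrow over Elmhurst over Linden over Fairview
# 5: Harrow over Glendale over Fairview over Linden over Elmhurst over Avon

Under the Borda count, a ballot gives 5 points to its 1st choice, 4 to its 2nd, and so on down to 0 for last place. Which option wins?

Borda scores:
  Linden: 2 + 1 + 1 + 1 + 2 = 7
  Glendale: 3 + 3 + 5 + 4 + 4 = 19
  Elmhurst: 4 + 5 + 0 + 2 + 1 = 12
  Harrow: 5 + 0 + 2 + 3 + 5 = 15
  Fairview: 0 + 2 + 4 + 0 + 3 = 9
  Avon: 1 + 4 + 3 + 5 + 0 = 13
Glendale has the highest total.

Glendale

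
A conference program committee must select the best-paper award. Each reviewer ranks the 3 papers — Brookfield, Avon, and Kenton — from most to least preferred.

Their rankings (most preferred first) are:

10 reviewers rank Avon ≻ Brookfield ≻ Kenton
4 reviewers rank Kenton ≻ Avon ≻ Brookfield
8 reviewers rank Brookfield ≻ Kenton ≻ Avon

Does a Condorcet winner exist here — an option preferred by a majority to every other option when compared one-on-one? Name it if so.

No Condorcet winner

Head-to-head results (22 voters total):
Brookfield vs Avon: Avon wins 14–8.
Brookfield vs Kenton: Brookfield wins 18–4.
Avon vs Kenton: Kenton wins 12–10.
No candidate beats all others: Brookfield beats Kenton beats Avon beats Brookfield, a majority cycle.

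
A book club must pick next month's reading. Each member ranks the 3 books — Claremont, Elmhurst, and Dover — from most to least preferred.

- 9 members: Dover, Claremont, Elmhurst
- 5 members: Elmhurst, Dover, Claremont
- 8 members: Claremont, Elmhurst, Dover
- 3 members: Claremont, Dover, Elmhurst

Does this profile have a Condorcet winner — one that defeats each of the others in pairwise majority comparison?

Head-to-head results (25 voters total):
Claremont vs Elmhurst: Claremont wins 20–5.
Claremont vs Dover: Dover wins 14–11.
Elmhurst vs Dover: Elmhurst wins 13–12.
No candidate beats all others: Claremont beats Elmhurst beats Dover beats Claremont, a majority cycle.

No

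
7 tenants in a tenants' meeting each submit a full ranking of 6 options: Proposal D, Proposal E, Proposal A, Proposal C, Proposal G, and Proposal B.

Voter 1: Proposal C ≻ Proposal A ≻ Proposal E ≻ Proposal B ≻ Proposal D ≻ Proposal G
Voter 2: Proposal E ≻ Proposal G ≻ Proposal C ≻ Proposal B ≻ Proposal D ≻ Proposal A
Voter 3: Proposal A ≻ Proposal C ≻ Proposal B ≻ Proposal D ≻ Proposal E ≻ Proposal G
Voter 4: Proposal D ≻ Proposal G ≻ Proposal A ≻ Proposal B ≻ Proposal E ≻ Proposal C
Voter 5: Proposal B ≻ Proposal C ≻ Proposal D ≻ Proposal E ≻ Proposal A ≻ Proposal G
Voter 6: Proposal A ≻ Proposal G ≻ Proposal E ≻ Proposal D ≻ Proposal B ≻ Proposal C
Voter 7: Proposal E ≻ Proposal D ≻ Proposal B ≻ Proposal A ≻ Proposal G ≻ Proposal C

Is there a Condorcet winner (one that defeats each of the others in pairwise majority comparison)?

Head-to-head results (7 voters total):
Proposal D vs Proposal E: Proposal E wins 4–3.
Proposal D vs Proposal A: Proposal D wins 4–3.
Proposal D vs Proposal C: Proposal C wins 4–3.
Proposal D vs Proposal G: Proposal D wins 5–2.
Proposal D vs Proposal B: Proposal B wins 4–3.
Proposal E vs Proposal A: Proposal A wins 4–3.
Proposal E vs Proposal C: Proposal E wins 4–3.
Proposal E vs Proposal G: Proposal E wins 5–2.
Proposal E vs Proposal B: Proposal E wins 4–3.
Proposal A vs Proposal C: Proposal A wins 4–3.
Proposal A vs Proposal G: Proposal A wins 5–2.
Proposal A vs Proposal B: Proposal A wins 4–3.
Proposal C vs Proposal G: Proposal G wins 4–3.
Proposal C vs Proposal B: Proposal B wins 4–3.
Proposal G vs Proposal B: Proposal B wins 4–3.
No candidate beats all others: Proposal D beats Proposal A beats Proposal E beats Proposal D, a majority cycle.

No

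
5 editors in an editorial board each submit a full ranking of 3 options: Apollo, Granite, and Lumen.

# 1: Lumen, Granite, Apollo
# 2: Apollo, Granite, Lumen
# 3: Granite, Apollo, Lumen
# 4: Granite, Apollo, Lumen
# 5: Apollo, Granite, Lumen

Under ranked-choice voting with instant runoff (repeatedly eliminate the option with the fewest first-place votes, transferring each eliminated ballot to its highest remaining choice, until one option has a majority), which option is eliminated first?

Lumen

Round 1: Apollo 2, Granite 2, Lumen 1. Lumen has the fewest and is eliminated.
Round 2: Granite 3, Apollo 2. Granite has a majority.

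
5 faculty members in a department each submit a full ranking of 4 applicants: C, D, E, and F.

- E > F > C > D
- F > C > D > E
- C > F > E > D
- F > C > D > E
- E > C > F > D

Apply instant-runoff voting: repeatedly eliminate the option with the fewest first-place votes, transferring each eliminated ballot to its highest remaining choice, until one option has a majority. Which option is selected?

F

Round 1: E 2, F 2, C 1, D 0. D has the fewest and is eliminated.
Round 2: E 2, F 2, C 1. C has the fewest and is eliminated.
Round 3: F 3, E 2. F has a majority.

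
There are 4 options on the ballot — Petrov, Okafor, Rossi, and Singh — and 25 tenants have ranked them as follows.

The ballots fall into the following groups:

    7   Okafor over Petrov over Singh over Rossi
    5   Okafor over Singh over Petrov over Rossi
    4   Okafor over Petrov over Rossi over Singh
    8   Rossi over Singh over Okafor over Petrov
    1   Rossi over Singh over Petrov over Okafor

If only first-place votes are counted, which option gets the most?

First-place vote totals:
  Petrov: 0
  Okafor: 16
  Rossi: 9
  Singh: 0
Okafor has the most first-place votes.

Okafor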